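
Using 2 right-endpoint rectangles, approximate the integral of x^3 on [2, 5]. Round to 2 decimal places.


Right Riemann sum uses right endpoints of each subinterval.
Interval: [2, 5], n = 2
dx = (5 - 2) / 2 = 3/2
Right endpoints: [7/2, 5]
f values: [343/8, 125]
Sum = dx * (sum of f values)
= 3/2 * 1343/8
= 4029/16 ≈ 251.81

251.81


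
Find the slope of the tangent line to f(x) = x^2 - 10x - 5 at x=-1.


The slope of the tangent line equals f'(x) at the point.
f(x) = x^2 - 10x - 5
f'(x) = 2x - 10
At x = -1:
f'(-1) = 2 * (-1) - 10
= -2 - 10
= -12

-12


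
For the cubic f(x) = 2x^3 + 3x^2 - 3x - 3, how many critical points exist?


Find where f'(x) = 0:
f(x) = 2x^3 + 3x^2 - 3x - 3
f'(x) = 6x^2 + 6x - 3
This is a quadratic in x. Use the discriminant to count real roots.
Discriminant = (6)^2 - 4 * 6 * (-3)
= 36 - (-72)
= 108
Since discriminant > 0, f'(x) = 0 has 2 real solutions.
Number of critical points: 2

2


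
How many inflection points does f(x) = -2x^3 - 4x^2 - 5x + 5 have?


Inflection points occur where f''(x) = 0 and concavity changes.
f(x) = -2x^3 - 4x^2 - 5x + 5
f'(x) = -6x^2 - 8x - 5
f''(x) = -12x - 8
Set f''(x) = 0:
-12x - 8 = 0
x = 8 / (-12) = -2/3
Since f''(x) is linear (degree 1), it changes sign at this point.
Therefore there is exactly 1 inflection point.

1


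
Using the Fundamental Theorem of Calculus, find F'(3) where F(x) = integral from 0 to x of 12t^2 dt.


By the Fundamental Theorem of Calculus (Part 1):
If F(x) = integral from 0 to x of f(t) dt, then F'(x) = f(x)
Here f(t) = 12t^2
So F'(x) = 12x^2
Evaluate at x = 3:
F'(3) = 12 * 3^2
= 12 * 9
= 108

108


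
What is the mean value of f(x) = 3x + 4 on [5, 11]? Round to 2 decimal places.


Average value = 1/(b-a) * integral from a to b of f(x) dx
First compute the integral of 3x + 4:
F(x) = (3/2)x^2 + 4x
F(11) = 3/2 * 121 + 4 * 11 = 451/2
F(5) = 3/2 * 25 + 4 * 5 = 115/2
Integral = 451/2 - 115/2 = 168
Average = 168 / (11 - 5) = 168 / 6
= 28 = 28.00

28.00


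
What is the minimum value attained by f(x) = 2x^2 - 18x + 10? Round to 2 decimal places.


For a quadratic f(x) = ax^2 + bx + c with a > 0, the minimum is at the vertex.
Vertex x-coordinate: x = -b/(2a)
x = -(-18) / (2 * 2)
x = 18/4 = 9/2
Substitute back to find the minimum value:
f(9/2) = 2 * (9/2)^2 - 18 * (9/2) + 10
= 81/2 - 81 + 10
= -61/2 = -30.50

-30.50


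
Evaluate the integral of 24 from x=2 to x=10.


The integral of a constant k over [a, b] equals k * (b - a).
integral from 2 to 10 of 24 dx
= 24 * (10 - 2)
= 24 * 8
= 192

192


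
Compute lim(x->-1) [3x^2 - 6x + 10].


Since polynomials are continuous, we use direct substitution.
lim(x->-1) of 3x^2 - 6x + 10
= 3 * (-1)^2 - 6 * (-1) + 10
= 3 + 6 + 10
= 19

19


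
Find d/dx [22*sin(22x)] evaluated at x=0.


Apply the chain rule to differentiate 22*sin(22x):
d/dx [22*sin(22x)]
= 22 * cos(22x) * d/dx(22x)
= 22 * 22 * cos(22x)
= 484 * cos(22x)
Evaluate at x = 0:
= 484 * cos(0)
= 484 * 1
= 484

484


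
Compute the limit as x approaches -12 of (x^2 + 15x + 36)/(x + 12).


Direct substitution gives 0/0, so we factor the numerator.
Factor: (x^2 + 15x + 36) = (x + 12)(x + 3)
Cancel the common factor (x + 12):
(x^2 + 15x + 36)/(x + 12) = (x + 3)
Now substitute x = -12:
= (-12) - (-3) = -9

-9


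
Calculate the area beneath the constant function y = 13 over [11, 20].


The area under a constant function y = 13 is a rectangle.
Width = 20 - 11 = 9
Height = 13
Area = width * height
= 9 * 13
= 117

117


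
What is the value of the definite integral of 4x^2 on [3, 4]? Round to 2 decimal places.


Find the antiderivative of 4x^2:
F(x) = 4/3 * x^3
Apply the Fundamental Theorem of Calculus:
F(4) - F(3)
= 4/3 * 4^3 - 4/3 * 3^3
= 4/3 * (64 - 27)
= 4/3 * 37
= 148/3 ≈ 49.33

49.33


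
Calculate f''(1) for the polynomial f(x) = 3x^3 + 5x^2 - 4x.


First derivative:
f'(x) = 9x^2 + 10x - 4
Second derivative:
f''(x) = 18x + 10
Substitute x = 1:
f''(1) = 18 * 1 + 10
= 18 + 10
= 28

28


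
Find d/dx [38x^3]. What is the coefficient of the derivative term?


We apply the power rule: d/dx [ax^n] = a*n * x^(n-1)
d/dx [38x^3]
= 38 * 3 * x^(3-1)
= 114x^2
The coefficient is 114

114


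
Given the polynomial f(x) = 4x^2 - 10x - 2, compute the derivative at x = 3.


Differentiate term by term using power and sum rules:
f(x) = 4x^2 - 10x - 2
f'(x) = 8x - 10
Substitute x = 3:
f'(3) = 8 * 3 - 10
= 24 - 10
= 14

14


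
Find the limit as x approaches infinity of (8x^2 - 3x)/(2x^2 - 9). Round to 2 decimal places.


For limits at infinity with equal-degree polynomials,
we compare leading coefficients.
Numerator leading term: 8x^2
Denominator leading term: 2x^2
Divide both by x^2:
lim = (8 - 3/x) / (2 - 9/x^2)
As x -> infinity, the 1/x and 1/x^2 terms vanish:
= 8/2 = 4 = 4.00

4.00


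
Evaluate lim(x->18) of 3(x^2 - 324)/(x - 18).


Direct substitution gives 0/0, so we factor the numerator.
Factor: 3(x^2 - 324) = 3 * (x - 18)(x + 18)
Cancel the common factor (x - 18):
3(x^2 - 324)/(x - 18) = 3 * (x + 18)
Now substitute x = 18:
= 3 * (18 + 18) = 108

108


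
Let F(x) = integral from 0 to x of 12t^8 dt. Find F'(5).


By the Fundamental Theorem of Calculus (Part 1):
If F(x) = integral from 0 to x of f(t) dt, then F'(x) = f(x)
Here f(t) = 12t^8
So F'(x) = 12x^8
Evaluate at x = 5:
F'(5) = 12 * 5^8
= 12 * 390625
= 4687500

4687500


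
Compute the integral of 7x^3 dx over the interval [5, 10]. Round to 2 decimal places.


Find the antiderivative of 7x^3:
F(x) = 7/4 * x^4
Apply the Fundamental Theorem of Calculus:
F(10) - F(5)
= 7/4 * 10^4 - 7/4 * 5^4
= 7/4 * (10000 - 625)
= 7/4 * 9375
= 65625/4 = 16406.25

16406.25


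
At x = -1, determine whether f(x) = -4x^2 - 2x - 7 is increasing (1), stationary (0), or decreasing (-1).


Compute f'(x) to determine behavior:
f'(x) = -8x - 2
f'(-1) = -8 * (-1) - 2
= 8 - 2
= 6
Since f'(-1) > 0, the function is increasing (1)

1


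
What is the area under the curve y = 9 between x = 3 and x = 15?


The area under a constant function y = 9 is a rectangle.
Width = 15 - 3 = 12
Height = 9
Area = width * height
= 12 * 9
= 108

108


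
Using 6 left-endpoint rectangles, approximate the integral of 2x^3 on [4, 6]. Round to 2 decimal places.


Left Riemann sum uses left endpoints of each subinterval.
Interval: [4, 6], n = 6
dx = (6 - 4) / 6 = 1/3
Left endpoints: [4, 13/3, 14/3, 5, 16/3, 17/3]
f values: [128, 4394/27, 5488/27, 250, 8192/27, 9826/27]
Sum = dx * (sum of f values)
= 1/3 * 4234/3
= 4234/9 ≈ 470.44

470.44


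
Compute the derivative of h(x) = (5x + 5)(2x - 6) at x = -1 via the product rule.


Let u(x) = 5x + 5 and v(x) = 2x - 6
u'(x) = 5
v'(x) = 2
Product rule: h'(x) = u'(x)*v(x) + u(x)*v'(x)
= 5 * (2x - 6) + (5x + 5) * 2
At x = -1:
u(-1) = 5 * (-1) + 5 = 0
v(-1) = 2 * (-1) - 6 = -8
h'(-1) = 5 * (-8) + 0 * 2
= -40 + 0
= -40

-40


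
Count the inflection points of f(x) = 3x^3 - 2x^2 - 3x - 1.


Inflection points occur where f''(x) = 0 and concavity changes.
f(x) = 3x^3 - 2x^2 - 3x - 1
f'(x) = 9x^2 - 4x - 3
f''(x) = 18x - 4
Set f''(x) = 0:
18x - 4 = 0
x = 4 / 18 = 2/9
Since f''(x) is linear (degree 1), it changes sign at this point.
Therefore there is exactly 1 inflection point.

1


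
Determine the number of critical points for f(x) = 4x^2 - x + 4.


Find where f'(x) = 0:
f'(x) = 8x - 1
Set f'(x) = 0:
8x - 1 = 0
x = 1 / 8 = 1/8
This is a linear equation in x, so there is exactly one solution.
Number of critical points: 1

1


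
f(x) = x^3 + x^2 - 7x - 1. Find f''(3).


First derivative:
f'(x) = 3x^2 + 2x - 7
Second derivative:
f''(x) = 6x + 2
Substitute x = 3:
f''(3) = 6 * 3 + 2
= 18 + 2
= 20

20


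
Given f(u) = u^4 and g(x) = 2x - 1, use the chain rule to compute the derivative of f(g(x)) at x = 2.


Using the chain rule: (f(g(x)))' = f'(g(x)) * g'(x)
First, find g(2):
g(2) = 2 * 2 - 1 = 3
Next, f'(u) = 4u^3
And g'(x) = 2
So f'(g(2)) * g'(2)
= 4 * 3^3 * 2
= 4 * 27 * 2
= 216

216


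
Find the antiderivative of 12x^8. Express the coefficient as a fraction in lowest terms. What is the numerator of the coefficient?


Apply the power rule for integration:
integral of ax^n dx = a/(n+1) * x^(n+1) + C
integral of 12x^8 dx
= 12/9 * x^9 + C
= 4/3 * x^9 + C
The coefficient in lowest terms is 4/3, and its numerator is 4

4


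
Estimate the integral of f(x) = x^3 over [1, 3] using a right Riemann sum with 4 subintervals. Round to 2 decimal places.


Right Riemann sum uses right endpoints of each subinterval.
Interval: [1, 3], n = 4
dx = (3 - 1) / 4 = 1/2
Right endpoints: [3/2, 2, 5/2, 3]
f values: [27/8, 8, 125/8, 27]
Sum = dx * (sum of f values)
= 1/2 * 54
= 27 = 27.00

27.00


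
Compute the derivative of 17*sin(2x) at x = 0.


Apply the chain rule to differentiate 17*sin(2x):
d/dx [17*sin(2x)]
= 17 * cos(2x) * d/dx(2x)
= 17 * 2 * cos(2x)
= 34 * cos(2x)
Evaluate at x = 0:
= 34 * cos(0)
= 34 * 1
= 34

34


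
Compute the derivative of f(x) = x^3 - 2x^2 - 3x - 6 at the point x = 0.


Differentiate f(x) = x^3 - 2x^2 - 3x - 6 term by term:
f'(x) = 3x^2 - 4x - 3
Substitute x = 0:
f'(0) = 3 * 0^2 - 4 * 0 - 3
= 0 + 0 - 3
= -3

-3


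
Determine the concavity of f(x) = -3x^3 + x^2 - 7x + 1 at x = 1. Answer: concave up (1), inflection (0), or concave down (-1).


Concavity is determined by the sign of f''(x).
f(x) = -3x^3 + x^2 - 7x + 1
f'(x) = -9x^2 + 2x - 7
f''(x) = -18x + 2
f''(1) = -18 * 1 + 2
= -18 + 2
= -16
Since f''(1) < 0, the function is concave down (-1)

-1


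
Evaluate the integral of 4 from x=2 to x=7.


The integral of a constant k over [a, b] equals k * (b - a).
integral from 2 to 7 of 4 dx
= 4 * (7 - 2)
= 4 * 5
= 20

20


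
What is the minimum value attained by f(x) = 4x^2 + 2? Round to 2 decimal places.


For a quadratic f(x) = ax^2 + bx + c with a > 0, the minimum is at the vertex.
Vertex x-coordinate: x = -b/(2a)
x = -(0) / (2 * 4)
x = 0/8 = 0
Substitute back to find the minimum value:
f(0) = 4 * 0^2 + 0 * 0 + 2
= 0 + 0 + 2
= 2 = 2.00

2.00


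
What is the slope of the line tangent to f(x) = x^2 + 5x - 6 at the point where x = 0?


The slope of the tangent line equals f'(x) at the point.
f(x) = x^2 + 5x - 6
f'(x) = 2x + 5
At x = 0:
f'(0) = 2 * 0 + 5
= 0 + 5
= 5

5


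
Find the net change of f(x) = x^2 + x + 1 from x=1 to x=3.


Net change = f(b) - f(a)
f(x) = x^2 + x + 1
Compute f(3):
f(3) = 1 * 3^2 + 1 * 3 + 1
= 9 + 3 + 1
= 13
Compute f(1):
f(1) = 1 * 1^2 + 1 * 1 + 1
= 1 + 1 + 1
= 3
Net change = 13 - 3 = 10

10


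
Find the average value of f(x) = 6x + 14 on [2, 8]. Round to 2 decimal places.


Average value = 1/(b-a) * integral from a to b of f(x) dx
First compute the integral of 6x + 14:
F(x) = 3x^2 + 14x
F(8) = 3 * 64 + 14 * 8 = 304
F(2) = 3 * 4 + 14 * 2 = 40
Integral = 304 - 40 = 264
Average = 264 / (8 - 2) = 264 / 6
= 44 = 44.00

44.00


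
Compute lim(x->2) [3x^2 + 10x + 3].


Since polynomials are continuous, we use direct substitution.
lim(x->2) of 3x^2 + 10x + 3
= 3 * 2^2 + 10 * 2 + 3
= 12 + 20 + 3
= 35

35


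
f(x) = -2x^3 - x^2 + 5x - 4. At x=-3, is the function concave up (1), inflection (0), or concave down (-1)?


Concavity is determined by the sign of f''(x).
f(x) = -2x^3 - x^2 + 5x - 4
f'(x) = -6x^2 - 2x + 5
f''(x) = -12x - 2
f''(-3) = -12 * (-3) - 2
= 36 - 2
= 34
Since f''(-3) > 0, the function is concave up (1)

1


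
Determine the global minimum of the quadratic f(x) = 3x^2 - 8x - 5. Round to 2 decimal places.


For a quadratic f(x) = ax^2 + bx + c with a > 0, the minimum is at the vertex.
Vertex x-coordinate: x = -b/(2a)
x = -(-8) / (2 * 3)
x = 8/6 = 4/3
Substitute back to find the minimum value:
f(4/3) = 3 * (4/3)^2 - 8 * (4/3) - 5
= 16/3 - 32/3 - 5
= -31/3 ≈ -10.33

-10.33


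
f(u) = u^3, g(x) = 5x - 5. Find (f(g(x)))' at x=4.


Using the chain rule: (f(g(x)))' = f'(g(x)) * g'(x)
First, find g(4):
g(4) = 5 * 4 - 5 = 15
Next, f'(u) = 3u^2
And g'(x) = 5
So f'(g(4)) * g'(4)
= 3 * 15^2 * 5
= 3 * 225 * 5
= 3375

3375


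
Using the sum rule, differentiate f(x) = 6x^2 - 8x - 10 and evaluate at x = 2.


Differentiate term by term using power and sum rules:
f(x) = 6x^2 - 8x - 10
f'(x) = 12x - 8
Substitute x = 2:
f'(2) = 12 * 2 - 8
= 24 - 8
= 16

16


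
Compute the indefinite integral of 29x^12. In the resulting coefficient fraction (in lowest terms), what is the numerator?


Apply the power rule for integration:
integral of ax^n dx = a/(n+1) * x^(n+1) + C
integral of 29x^12 dx
= 29/13 * x^13 + C
The coefficient in lowest terms is 29/13, and its numerator is 29

29


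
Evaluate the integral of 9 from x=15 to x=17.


The integral of a constant k over [a, b] equals k * (b - a).
integral from 15 to 17 of 9 dx
= 9 * (17 - 15)
= 9 * 2
= 18

18


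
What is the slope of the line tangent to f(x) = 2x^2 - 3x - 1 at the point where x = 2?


The slope of the tangent line equals f'(x) at the point.
f(x) = 2x^2 - 3x - 1
f'(x) = 4x - 3
At x = 2:
f'(2) = 4 * 2 - 3
= 8 - 3
= 5

5


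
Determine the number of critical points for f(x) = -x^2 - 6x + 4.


Find where f'(x) = 0:
f'(x) = -2x - 6
Set f'(x) = 0:
-2x - 6 = 0
x = 6 / (-2) = -3
This is a linear equation in x, so there is exactly one solution.
Number of critical points: 1

1


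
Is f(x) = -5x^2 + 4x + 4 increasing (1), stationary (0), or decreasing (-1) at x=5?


Compute f'(x) to determine behavior:
f'(x) = -10x + 4
f'(5) = -10 * 5 + 4
= -50 + 4
= -46
Since f'(5) < 0, the function is decreasing (-1)

-1


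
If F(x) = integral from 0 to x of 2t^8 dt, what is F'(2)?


By the Fundamental Theorem of Calculus (Part 1):
If F(x) = integral from 0 to x of f(t) dt, then F'(x) = f(x)
Here f(t) = 2t^8
So F'(x) = 2x^8
Evaluate at x = 2:
F'(2) = 2 * 2^8
= 2 * 256
= 512

512


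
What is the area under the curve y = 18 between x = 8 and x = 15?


The area under a constant function y = 18 is a rectangle.
Width = 15 - 8 = 7
Height = 18
Area = width * height
= 7 * 18
= 126

126


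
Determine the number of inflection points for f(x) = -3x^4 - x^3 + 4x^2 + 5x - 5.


Inflection points occur where f''(x) = 0 and concavity changes.
f(x) = -3x^4 - x^3 + 4x^2 + 5x - 5
f'(x) = -12x^3 - 3x^2 + 8x + 5
f''(x) = -36x^2 - 6x + 8
This is a quadratic in x. Use the discriminant to count real roots.
Discriminant = (-6)^2 - 4 * (-36) * 8
= 36 - (-1152)
= 1188
Since discriminant > 0, f''(x) = 0 has 2 distinct real solutions.
A quadratic with two distinct real roots changes sign at each root, so concavity changes at both.
Number of inflection points: 2

2


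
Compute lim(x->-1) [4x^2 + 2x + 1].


Since polynomials are continuous, we use direct substitution.
lim(x->-1) of 4x^2 + 2x + 1
= 4 * (-1)^2 + 2 * (-1) + 1
= 4 - 2 + 1
= 3

3


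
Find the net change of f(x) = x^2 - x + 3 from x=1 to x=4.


Net change = f(b) - f(a)
f(x) = x^2 - x + 3
Compute f(4):
f(4) = 1 * 4^2 - 1 * 4 + 3
= 16 - 4 + 3
= 15
Compute f(1):
f(1) = 1 * 1^2 - 1 * 1 + 3
= 1 - 1 + 3
= 3
Net change = 15 - 3 = 12

12


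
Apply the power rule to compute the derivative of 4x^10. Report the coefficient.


We apply the power rule: d/dx [ax^n] = a*n * x^(n-1)
d/dx [4x^10]
= 4 * 10 * x^(10-1)
= 40x^9
The coefficient is 40

40


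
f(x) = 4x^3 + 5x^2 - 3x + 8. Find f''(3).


First derivative:
f'(x) = 12x^2 + 10x - 3
Second derivative:
f''(x) = 24x + 10
Substitute x = 3:
f''(3) = 24 * 3 + 10
= 72 + 10
= 82

82


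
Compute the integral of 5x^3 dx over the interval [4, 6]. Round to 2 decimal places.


Find the antiderivative of 5x^3:
F(x) = 5/4 * x^4
Apply the Fundamental Theorem of Calculus:
F(6) - F(4)
= 5/4 * 6^4 - 5/4 * 4^4
= 5/4 * (1296 - 256)
= 5/4 * 1040
= 1300 = 1300.00

1300.00


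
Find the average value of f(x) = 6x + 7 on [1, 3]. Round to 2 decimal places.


Average value = 1/(b-a) * integral from a to b of f(x) dx
First compute the integral of 6x + 7:
F(x) = 3x^2 + 7x
F(3) = 3 * 9 + 7 * 3 = 48
F(1) = 3 * 1 + 7 * 1 = 10
Integral = 48 - 10 = 38
Average = 38 / (3 - 1) = 38 / 2
= 19 = 19.00

19.00


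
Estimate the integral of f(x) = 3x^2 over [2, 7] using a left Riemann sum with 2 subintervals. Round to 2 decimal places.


Left Riemann sum uses left endpoints of each subinterval.
Interval: [2, 7], n = 2
dx = (7 - 2) / 2 = 5/2
Left endpoints: [2, 9/2]
f values: [12, 243/4]
Sum = dx * (sum of f values)
= 5/2 * 291/4
= 1455/8 ≈ 181.88

181.88


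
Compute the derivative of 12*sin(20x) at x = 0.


Apply the chain rule to differentiate 12*sin(20x):
d/dx [12*sin(20x)]
= 12 * cos(20x) * d/dx(20x)
= 12 * 20 * cos(20x)
= 240 * cos(20x)
Evaluate at x = 0:
= 240 * cos(0)
= 240 * 1
= 240

240


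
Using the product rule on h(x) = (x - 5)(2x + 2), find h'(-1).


Let u(x) = x - 5 and v(x) = 2x + 2
u'(x) = 1
v'(x) = 2
Product rule: h'(x) = u'(x)*v(x) + u(x)*v'(x)
= 1 * (2x + 2) + (x - 5) * 2
At x = -1:
u(-1) = 1 * (-1) - 5 = -6
v(-1) = 2 * (-1) + 2 = 0
h'(-1) = 1 * 0 + (-6) * 2
= 0 - 12
= -12

-12


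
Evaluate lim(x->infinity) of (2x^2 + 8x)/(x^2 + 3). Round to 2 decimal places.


For limits at infinity with equal-degree polynomials,
we compare leading coefficients.
Numerator leading term: 2x^2
Denominator leading term: x^2
Divide both by x^2:
lim = (2 + 8/x) / (1 + 3/x^2)
As x -> infinity, the 1/x and 1/x^2 terms vanish:
= 2/1 = 2 = 2.00

2.00


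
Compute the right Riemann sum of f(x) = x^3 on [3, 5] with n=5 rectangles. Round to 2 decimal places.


Right Riemann sum uses right endpoints of each subinterval.
Interval: [3, 5], n = 5
dx = (5 - 3) / 5 = 2/5
Right endpoints: [17/5, 19/5, 21/5, 23/5, 5]
f values: [4913/125, 6859/125, 9261/125, 12167/125, 125]
Sum = dx * (sum of f values)
= 2/5 * 1953/5
= 3906/25 = 156.24

156.24


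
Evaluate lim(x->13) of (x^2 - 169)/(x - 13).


Direct substitution gives 0/0, so we factor the numerator.
Factor: (x^2 - 169) = (x - 13)(x + 13)
Cancel the common factor (x - 13):
(x^2 - 169)/(x - 13) = (x + 13)
Now substitute x = 13:
= (13 + 13) = 26

26


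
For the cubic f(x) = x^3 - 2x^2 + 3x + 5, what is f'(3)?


Differentiate f(x) = x^3 - 2x^2 + 3x + 5 term by term:
f'(x) = 3x^2 - 4x + 3
Substitute x = 3:
f'(3) = 3 * 3^2 - 4 * 3 + 3
= 27 - 12 + 3
= 18

18


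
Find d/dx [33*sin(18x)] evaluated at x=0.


Apply the chain rule to differentiate 33*sin(18x):
d/dx [33*sin(18x)]
= 33 * cos(18x) * d/dx(18x)
= 33 * 18 * cos(18x)
= 594 * cos(18x)
Evaluate at x = 0:
= 594 * cos(0)
= 594 * 1
= 594

594


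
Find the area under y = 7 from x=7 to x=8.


The area under a constant function y = 7 is a rectangle.
Width = 8 - 7 = 1
Height = 7
Area = width * height
= 1 * 7
= 7

7


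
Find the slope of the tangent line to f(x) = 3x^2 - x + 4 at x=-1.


The slope of the tangent line equals f'(x) at the point.
f(x) = 3x^2 - x + 4
f'(x) = 6x - 1
At x = -1:
f'(-1) = 6 * (-1) - 1
= -6 - 1
= -7

-7


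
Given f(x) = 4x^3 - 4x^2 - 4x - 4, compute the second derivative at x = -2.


First derivative:
f'(x) = 12x^2 - 8x - 4
Second derivative:
f''(x) = 24x - 8
Substitute x = -2:
f''(-2) = 24 * (-2) - 8
= -48 - 8
= -56

-56


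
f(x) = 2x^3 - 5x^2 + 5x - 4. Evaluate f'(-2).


Differentiate f(x) = 2x^3 - 5x^2 + 5x - 4 term by term:
f'(x) = 6x^2 - 10x + 5
Substitute x = -2:
f'(-2) = 6 * (-2)^2 - 10 * (-2) + 5
= 24 + 20 + 5
= 49

49


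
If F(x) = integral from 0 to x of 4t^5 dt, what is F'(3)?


By the Fundamental Theorem of Calculus (Part 1):
If F(x) = integral from 0 to x of f(t) dt, then F'(x) = f(x)
Here f(t) = 4t^5
So F'(x) = 4x^5
Evaluate at x = 3:
F'(3) = 4 * 3^5
= 4 * 243
= 972

972


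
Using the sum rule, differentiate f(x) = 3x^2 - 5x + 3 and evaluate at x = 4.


Differentiate term by term using power and sum rules:
f(x) = 3x^2 - 5x + 3
f'(x) = 6x - 5
Substitute x = 4:
f'(4) = 6 * 4 - 5
= 24 - 5
= 19

19


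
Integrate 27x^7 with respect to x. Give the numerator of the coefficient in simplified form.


Apply the power rule for integration:
integral of ax^n dx = a/(n+1) * x^(n+1) + C
integral of 27x^7 dx
= 27/8 * x^8 + C
The coefficient in lowest terms is 27/8, and its numerator is 27

27


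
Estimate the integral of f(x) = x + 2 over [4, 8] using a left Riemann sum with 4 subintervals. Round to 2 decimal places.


Left Riemann sum uses left endpoints of each subinterval.
Interval: [4, 8], n = 4
dx = (8 - 4) / 4 = 1
Left endpoints: [4, 5, 6, 7]
f values: [6, 7, 8, 9]
Sum = dx * (sum of f values)
= 1 * 30
= 30 = 30.00

30.00


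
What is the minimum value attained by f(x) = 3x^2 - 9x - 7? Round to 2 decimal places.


For a quadratic f(x) = ax^2 + bx + c with a > 0, the minimum is at the vertex.
Vertex x-coordinate: x = -b/(2a)
x = -(-9) / (2 * 3)
x = 9/6 = 3/2
Substitute back to find the minimum value:
f(3/2) = 3 * (3/2)^2 - 9 * (3/2) - 7
= 27/4 - 27/2 - 7
= -55/4 = -13.75

-13.75


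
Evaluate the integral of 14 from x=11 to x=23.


The integral of a constant k over [a, b] equals k * (b - a).
integral from 11 to 23 of 14 dx
= 14 * (23 - 11)
= 14 * 12
= 168

168


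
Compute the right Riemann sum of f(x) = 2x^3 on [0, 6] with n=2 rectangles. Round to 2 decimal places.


Right Riemann sum uses right endpoints of each subinterval.
Interval: [0, 6], n = 2
dx = (6 - 0) / 2 = 3
Right endpoints: [3, 6]
f values: [54, 432]
Sum = dx * (sum of f values)
= 3 * 486
= 1458 = 1458.00

1458.00


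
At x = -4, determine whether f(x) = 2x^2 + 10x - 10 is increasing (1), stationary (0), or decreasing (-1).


Compute f'(x) to determine behavior:
f'(x) = 4x + 10
f'(-4) = 4 * (-4) + 10
= -16 + 10
= -6
Since f'(-4) < 0, the function is decreasing (-1)

-1


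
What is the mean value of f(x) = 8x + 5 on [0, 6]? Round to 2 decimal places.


Average value = 1/(b-a) * integral from a to b of f(x) dx
First compute the integral of 8x + 5:
F(x) = 4x^2 + 5x
F(6) = 4 * 36 + 5 * 6 = 174
F(0) = 4 * 0 + 5 * 0 = 0
Integral = 174 - 0 = 174
Average = 174 / (6 - 0) = 174 / 6
= 29 = 29.00

29.00


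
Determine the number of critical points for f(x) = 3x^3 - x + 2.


Find where f'(x) = 0:
f(x) = 3x^3 - x + 2
f'(x) = 9x^2 - 1
This is a quadratic in x. Use the discriminant to count real roots.
Discriminant = (0)^2 - 4 * 9 * (-1)
= 0 - (-36)
= 36
Since discriminant > 0, f'(x) = 0 has 2 real solutions.
Number of critical points: 2

2


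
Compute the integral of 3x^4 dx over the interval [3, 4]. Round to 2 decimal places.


Find the antiderivative of 3x^4:
F(x) = 3/5 * x^5
Apply the Fundamental Theorem of Calculus:
F(4) - F(3)
= 3/5 * 4^5 - 3/5 * 3^5
= 3/5 * (1024 - 243)
= 3/5 * 781
= 2343/5 = 468.60

468.60


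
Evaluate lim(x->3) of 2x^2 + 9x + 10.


Since polynomials are continuous, we use direct substitution.
lim(x->3) of 2x^2 + 9x + 10
= 2 * 3^2 + 9 * 3 + 10
= 18 + 27 + 10
= 55

55


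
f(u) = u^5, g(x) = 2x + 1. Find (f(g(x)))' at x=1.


Using the chain rule: (f(g(x)))' = f'(g(x)) * g'(x)
First, find g(1):
g(1) = 2 * 1 + 1 = 3
Next, f'(u) = 5u^4
And g'(x) = 2
So f'(g(1)) * g'(1)
= 5 * 3^4 * 2
= 5 * 81 * 2
= 810

810


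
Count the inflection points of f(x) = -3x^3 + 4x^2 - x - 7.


Inflection points occur where f''(x) = 0 and concavity changes.
f(x) = -3x^3 + 4x^2 - x - 7
f'(x) = -9x^2 + 8x - 1
f''(x) = -18x + 8
Set f''(x) = 0:
-18x + 8 = 0
x = -8 / (-18) = 4/9
Since f''(x) is linear (degree 1), it changes sign at this point.
Therefore there is exactly 1 inflection point.

1


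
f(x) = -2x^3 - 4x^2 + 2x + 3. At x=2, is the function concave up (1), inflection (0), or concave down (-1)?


Concavity is determined by the sign of f''(x).
f(x) = -2x^3 - 4x^2 + 2x + 3
f'(x) = -6x^2 - 8x + 2
f''(x) = -12x - 8
f''(2) = -12 * 2 - 8
= -24 - 8
= -32
Since f''(2) < 0, the function is concave down (-1)

-1


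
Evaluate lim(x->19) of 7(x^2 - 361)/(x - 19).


Direct substitution gives 0/0, so we factor the numerator.
Factor: 7(x^2 - 361) = 7 * (x - 19)(x + 19)
Cancel the common factor (x - 19):
7(x^2 - 361)/(x - 19) = 7 * (x + 19)
Now substitute x = 19:
= 7 * (19 + 19) = 266

266


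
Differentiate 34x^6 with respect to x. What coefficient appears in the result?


We apply the power rule: d/dx [ax^n] = a*n * x^(n-1)
d/dx [34x^6]
= 34 * 6 * x^(6-1)
= 204x^5
The coefficient is 204

204


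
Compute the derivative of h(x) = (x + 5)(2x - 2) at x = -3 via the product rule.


Let u(x) = x + 5 and v(x) = 2x - 2
u'(x) = 1
v'(x) = 2
Product rule: h'(x) = u'(x)*v(x) + u(x)*v'(x)
= 1 * (2x - 2) + (x + 5) * 2
At x = -3:
u(-3) = 1 * (-3) + 5 = 2
v(-3) = 2 * (-3) - 2 = -8
h'(-3) = 1 * (-8) + 2 * 2
= -8 + 4
= -4

-4


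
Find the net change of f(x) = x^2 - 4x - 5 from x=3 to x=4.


Net change = f(b) - f(a)
f(x) = x^2 - 4x - 5
Compute f(4):
f(4) = 1 * 4^2 - 4 * 4 - 5
= 16 - 16 - 5
= -5
Compute f(3):
f(3) = 1 * 3^2 - 4 * 3 - 5
= 9 - 12 - 5
= -8
Net change = -5 - (-8) = 3

3


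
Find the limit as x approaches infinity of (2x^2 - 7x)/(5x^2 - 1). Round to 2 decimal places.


For limits at infinity with equal-degree polynomials,
we compare leading coefficients.
Numerator leading term: 2x^2
Denominator leading term: 5x^2
Divide both by x^2:
lim = (2 - 7/x) / (5 - 1/x^2)
As x -> infinity, the 1/x and 1/x^2 terms vanish:
= 2/5 = 0.40

0.40


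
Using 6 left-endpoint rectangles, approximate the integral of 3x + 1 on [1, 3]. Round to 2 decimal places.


Left Riemann sum uses left endpoints of each subinterval.
Interval: [1, 3], n = 6
dx = (3 - 1) / 6 = 1/3
Left endpoints: [1, 4/3, 5/3, 2, 7/3, 8/3]
f values: [4, 5, 6, 7, 8, 9]
Sum = dx * (sum of f values)
= 1/3 * 39
= 13 = 13.00

13.00


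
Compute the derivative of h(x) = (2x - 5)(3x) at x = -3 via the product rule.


Let u(x) = 2x - 5 and v(x) = 3x
u'(x) = 2
v'(x) = 3
Product rule: h'(x) = u'(x)*v(x) + u(x)*v'(x)
= 2 * (3x) + (2x - 5) * 3
At x = -3:
u(-3) = 2 * (-3) - 5 = -11
v(-3) = 3 * (-3) + 0 = -9
h'(-3) = 2 * (-9) + (-11) * 3
= -18 - 33
= -51

-51


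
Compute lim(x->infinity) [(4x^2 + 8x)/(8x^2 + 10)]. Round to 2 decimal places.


For limits at infinity with equal-degree polynomials,
we compare leading coefficients.
Numerator leading term: 4x^2
Denominator leading term: 8x^2
Divide both by x^2:
lim = (4 + 8/x) / (8 + 10/x^2)
As x -> infinity, the 1/x and 1/x^2 terms vanish:
= 4/8 = 1/2 = 0.50

0.50


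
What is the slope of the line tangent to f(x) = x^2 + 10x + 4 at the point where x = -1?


The slope of the tangent line equals f'(x) at the point.
f(x) = x^2 + 10x + 4
f'(x) = 2x + 10
At x = -1:
f'(-1) = 2 * (-1) + 10
= -2 + 10
= 8

8


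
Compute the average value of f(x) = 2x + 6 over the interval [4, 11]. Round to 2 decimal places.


Average value = 1/(b-a) * integral from a to b of f(x) dx
First compute the integral of 2x + 6:
F(x) = x^2 + 6x
F(11) = 1 * 121 + 6 * 11 = 187
F(4) = 1 * 16 + 6 * 4 = 40
Integral = 187 - 40 = 147
Average = 147 / (11 - 4) = 147 / 7
= 21 = 21.00

21.00


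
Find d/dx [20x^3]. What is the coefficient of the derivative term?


We apply the power rule: d/dx [ax^n] = a*n * x^(n-1)
d/dx [20x^3]
= 20 * 3 * x^(3-1)
= 60x^2
The coefficient is 60

60


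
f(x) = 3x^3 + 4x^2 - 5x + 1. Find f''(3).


First derivative:
f'(x) = 9x^2 + 8x - 5
Second derivative:
f''(x) = 18x + 8
Substitute x = 3:
f''(3) = 18 * 3 + 8
= 54 + 8
= 62

62


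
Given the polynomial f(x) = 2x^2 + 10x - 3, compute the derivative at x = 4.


Differentiate term by term using power and sum rules:
f(x) = 2x^2 + 10x - 3
f'(x) = 4x + 10
Substitute x = 4:
f'(4) = 4 * 4 + 10
= 16 + 10
= 26

26


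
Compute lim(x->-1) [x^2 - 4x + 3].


Since polynomials are continuous, we use direct substitution.
lim(x->-1) of x^2 - 4x + 3
= 1 * (-1)^2 - 4 * (-1) + 3
= 1 + 4 + 3
= 8

8


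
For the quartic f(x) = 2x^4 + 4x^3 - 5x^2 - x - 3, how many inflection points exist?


Inflection points occur where f''(x) = 0 and concavity changes.
f(x) = 2x^4 + 4x^3 - 5x^2 - x - 3
f'(x) = 8x^3 + 12x^2 - 10x - 1
f''(x) = 24x^2 + 24x - 10
This is a quadratic in x. Use the discriminant to count real roots.
Discriminant = (24)^2 - 4 * 24 * (-10)
= 576 - (-960)
= 1536
Since discriminant > 0, f''(x) = 0 has 2 distinct real solutions.
A quadratic with two distinct real roots changes sign at each root, so concavity changes at both.
Number of inflection points: 2

2


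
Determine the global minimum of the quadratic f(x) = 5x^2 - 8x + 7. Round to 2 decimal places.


For a quadratic f(x) = ax^2 + bx + c with a > 0, the minimum is at the vertex.
Vertex x-coordinate: x = -b/(2a)
x = -(-8) / (2 * 5)
x = 8/10 = 4/5
Substitute back to find the minimum value:
f(4/5) = 5 * (4/5)^2 - 8 * (4/5) + 7
= 16/5 - 32/5 + 7
= 19/5 = 3.80

3.80


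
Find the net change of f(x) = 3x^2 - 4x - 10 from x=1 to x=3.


Net change = f(b) - f(a)
f(x) = 3x^2 - 4x - 10
Compute f(3):
f(3) = 3 * 3^2 - 4 * 3 - 10
= 27 - 12 - 10
= 5
Compute f(1):
f(1) = 3 * 1^2 - 4 * 1 - 10
= 3 - 4 - 10
= -11
Net change = 5 - (-11) = 16

16


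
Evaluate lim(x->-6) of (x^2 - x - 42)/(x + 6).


Direct substitution gives 0/0, so we factor the numerator.
Factor: (x^2 - x - 42) = (x + 6)(x - 7)
Cancel the common factor (x + 6):
(x^2 - x - 42)/(x + 6) = (x - 7)
Now substitute x = -6:
= (-6) - (7) = -13

-13


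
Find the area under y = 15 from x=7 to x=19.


The area under a constant function y = 15 is a rectangle.
Width = 19 - 7 = 12
Height = 15
Area = width * height
= 12 * 15
= 180

180


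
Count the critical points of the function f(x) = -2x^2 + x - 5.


Find where f'(x) = 0:
f'(x) = -4x + 1
Set f'(x) = 0:
-4x + 1 = 0
x = -1 / (-4) = 1/4
This is a linear equation in x, so there is exactly one solution.
Number of critical points: 1

1


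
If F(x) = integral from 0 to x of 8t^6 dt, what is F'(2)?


By the Fundamental Theorem of Calculus (Part 1):
If F(x) = integral from 0 to x of f(t) dt, then F'(x) = f(x)
Here f(t) = 8t^6
So F'(x) = 8x^6
Evaluate at x = 2:
F'(2) = 8 * 2^6
= 8 * 64
= 512

512


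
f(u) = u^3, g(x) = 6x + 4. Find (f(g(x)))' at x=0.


Using the chain rule: (f(g(x)))' = f'(g(x)) * g'(x)
First, find g(0):
g(0) = 6 * 0 + 4 = 4
Next, f'(u) = 3u^2
And g'(x) = 6
So f'(g(0)) * g'(0)
= 3 * 4^2 * 6
= 3 * 16 * 6
= 288

288


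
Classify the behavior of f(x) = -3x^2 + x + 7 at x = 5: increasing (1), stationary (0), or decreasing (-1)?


Compute f'(x) to determine behavior:
f'(x) = -6x + 1
f'(5) = -6 * 5 + 1
= -30 + 1
= -29
Since f'(5) < 0, the function is decreasing (-1)

-1


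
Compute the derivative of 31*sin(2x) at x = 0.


Apply the chain rule to differentiate 31*sin(2x):
d/dx [31*sin(2x)]
= 31 * cos(2x) * d/dx(2x)
= 31 * 2 * cos(2x)
= 62 * cos(2x)
Evaluate at x = 0:
= 62 * cos(0)
= 62 * 1
= 62

62


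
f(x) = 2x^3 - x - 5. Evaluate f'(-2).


Differentiate f(x) = 2x^3 - x - 5 term by term:
f'(x) = 6x^2 - 1
Substitute x = -2:
f'(-2) = 6 * (-2)^2 + 0 * (-2) - 1
= 24 + 0 - 1
= 23

23


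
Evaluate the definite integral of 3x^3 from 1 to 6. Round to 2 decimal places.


Find the antiderivative of 3x^3:
F(x) = 3/4 * x^4
Apply the Fundamental Theorem of Calculus:
F(6) - F(1)
= 3/4 * 6^4 - 3/4 * 1^4
= 3/4 * (1296 - 1)
= 3/4 * 1295
= 3885/4 = 971.25

971.25


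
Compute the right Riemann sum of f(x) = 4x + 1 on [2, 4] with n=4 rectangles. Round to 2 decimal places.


Right Riemann sum uses right endpoints of each subinterval.
Interval: [2, 4], n = 4
dx = (4 - 2) / 4 = 1/2
Right endpoints: [5/2, 3, 7/2, 4]
f values: [11, 13, 15, 17]
Sum = dx * (sum of f values)
= 1/2 * 56
= 28 = 28.00

28.00


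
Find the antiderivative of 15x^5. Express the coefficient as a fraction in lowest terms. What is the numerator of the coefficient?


Apply the power rule for integration:
integral of ax^n dx = a/(n+1) * x^(n+1) + C
integral of 15x^5 dx
= 15/6 * x^6 + C
= 5/2 * x^6 + C
The coefficient in lowest terms is 5/2, and its numerator is 5

5


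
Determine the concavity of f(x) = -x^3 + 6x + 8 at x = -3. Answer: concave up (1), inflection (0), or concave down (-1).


Concavity is determined by the sign of f''(x).
f(x) = -x^3 + 6x + 8
f'(x) = -3x^2 + 6
f''(x) = -6x
f''(-3) = -6 * (-3) + 0
= 18 + 0
= 18
Since f''(-3) > 0, the function is concave up (1)

1


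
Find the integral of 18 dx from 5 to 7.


The integral of a constant k over [a, b] equals k * (b - a).
integral from 5 to 7 of 18 dx
= 18 * (7 - 5)
= 18 * 2
= 36

36


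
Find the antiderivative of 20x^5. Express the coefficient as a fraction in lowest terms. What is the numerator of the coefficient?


Apply the power rule for integration:
integral of ax^n dx = a/(n+1) * x^(n+1) + C
integral of 20x^5 dx
= 20/6 * x^6 + C
= 10/3 * x^6 + C
The coefficient in lowest terms is 10/3, and its numerator is 10

10


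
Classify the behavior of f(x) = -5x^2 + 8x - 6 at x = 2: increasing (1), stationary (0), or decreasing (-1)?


Compute f'(x) to determine behavior:
f'(x) = -10x + 8
f'(2) = -10 * 2 + 8
= -20 + 8
= -12
Since f'(2) < 0, the function is decreasing (-1)

-1


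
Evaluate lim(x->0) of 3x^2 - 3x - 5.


Since polynomials are continuous, we use direct substitution.
lim(x->0) of 3x^2 - 3x - 5
= 3 * 0^2 - 3 * 0 - 5
= 0 + 0 - 5
= -5

-5


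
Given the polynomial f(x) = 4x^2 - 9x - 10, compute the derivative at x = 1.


Differentiate term by term using power and sum rules:
f(x) = 4x^2 - 9x - 10
f'(x) = 8x - 9
Substitute x = 1:
f'(1) = 8 * 1 - 9
= 8 - 9
= -1

-1


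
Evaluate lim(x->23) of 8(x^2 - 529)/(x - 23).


Direct substitution gives 0/0, so we factor the numerator.
Factor: 8(x^2 - 529) = 8 * (x - 23)(x + 23)
Cancel the common factor (x - 23):
8(x^2 - 529)/(x - 23) = 8 * (x + 23)
Now substitute x = 23:
= 8 * (23 + 23) = 368

368


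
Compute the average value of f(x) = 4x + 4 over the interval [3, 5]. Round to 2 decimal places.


Average value = 1/(b-a) * integral from a to b of f(x) dx
First compute the integral of 4x + 4:
F(x) = 2x^2 + 4x
F(5) = 2 * 25 + 4 * 5 = 70
F(3) = 2 * 9 + 4 * 3 = 30
Integral = 70 - 30 = 40
Average = 40 / (5 - 3) = 40 / 2
= 20 = 20.00

20.00


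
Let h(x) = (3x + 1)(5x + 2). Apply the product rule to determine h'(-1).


Let u(x) = 3x + 1 and v(x) = 5x + 2
u'(x) = 3
v'(x) = 5
Product rule: h'(x) = u'(x)*v(x) + u(x)*v'(x)
= 3 * (5x + 2) + (3x + 1) * 5
At x = -1:
u(-1) = 3 * (-1) + 1 = -2
v(-1) = 5 * (-1) + 2 = -3
h'(-1) = 3 * (-3) + (-2) * 5
= -9 - 10
= -19

-19


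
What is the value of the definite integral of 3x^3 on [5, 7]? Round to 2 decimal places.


Find the antiderivative of 3x^3:
F(x) = 3/4 * x^4
Apply the Fundamental Theorem of Calculus:
F(7) - F(5)
= 3/4 * 7^4 - 3/4 * 5^4
= 3/4 * (2401 - 625)
= 3/4 * 1776
= 1332 = 1332.00

1332.00


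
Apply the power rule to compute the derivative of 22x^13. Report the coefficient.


We apply the power rule: d/dx [ax^n] = a*n * x^(n-1)
d/dx [22x^13]
= 22 * 13 * x^(13-1)
= 286x^12
The coefficient is 286

286


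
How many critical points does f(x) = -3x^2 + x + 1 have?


Find where f'(x) = 0:
f'(x) = -6x + 1
Set f'(x) = 0:
-6x + 1 = 0
x = -1 / (-6) = 1/6
This is a linear equation in x, so there is exactly one solution.
Number of critical points: 1

1


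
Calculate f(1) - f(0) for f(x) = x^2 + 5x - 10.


Net change = f(b) - f(a)
f(x) = x^2 + 5x - 10
Compute f(1):
f(1) = 1 * 1^2 + 5 * 1 - 10
= 1 + 5 - 10
= -4
Compute f(0):
f(0) = 1 * 0^2 + 5 * 0 - 10
= 0 + 0 - 10
= -10
Net change = -4 - (-10) = 6

6


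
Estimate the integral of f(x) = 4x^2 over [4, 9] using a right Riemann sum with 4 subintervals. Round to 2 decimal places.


Right Riemann sum uses right endpoints of each subinterval.
Interval: [4, 9], n = 4
dx = (9 - 4) / 4 = 5/4
Right endpoints: [21/4, 13/2, 31/4, 9]
f values: [441/4, 169, 961/4, 324]
Sum = dx * (sum of f values)
= 5/4 * 1687/2
= 8435/8 ≈ 1054.38

1054.38


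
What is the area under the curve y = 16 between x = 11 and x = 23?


The area under a constant function y = 16 is a rectangle.
Width = 23 - 11 = 12
Height = 16
Area = width * height
= 12 * 16
= 192

192


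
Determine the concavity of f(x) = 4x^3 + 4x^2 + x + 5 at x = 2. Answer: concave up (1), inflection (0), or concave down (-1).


Concavity is determined by the sign of f''(x).
f(x) = 4x^3 + 4x^2 + x + 5
f'(x) = 12x^2 + 8x + 1
f''(x) = 24x + 8
f''(2) = 24 * 2 + 8
= 48 + 8
= 56
Since f''(2) > 0, the function is concave up (1)

1


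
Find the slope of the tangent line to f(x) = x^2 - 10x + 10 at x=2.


The slope of the tangent line equals f'(x) at the point.
f(x) = x^2 - 10x + 10
f'(x) = 2x - 10
At x = 2:
f'(2) = 2 * 2 - 10
= 4 - 10
= -6

-6


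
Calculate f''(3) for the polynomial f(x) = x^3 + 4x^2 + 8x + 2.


First derivative:
f'(x) = 3x^2 + 8x + 8
Second derivative:
f''(x) = 6x + 8
Substitute x = 3:
f''(3) = 6 * 3 + 8
= 18 + 8
= 26

26


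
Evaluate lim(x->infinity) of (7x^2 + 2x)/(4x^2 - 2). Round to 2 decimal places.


For limits at infinity with equal-degree polynomials,
we compare leading coefficients.
Numerator leading term: 7x^2
Denominator leading term: 4x^2
Divide both by x^2:
lim = (7 + 2/x) / (4 - 2/x^2)
As x -> infinity, the 1/x and 1/x^2 terms vanish:
= 7/4 = 1.75

1.75


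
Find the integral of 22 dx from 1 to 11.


The integral of a constant k over [a, b] equals k * (b - a).
integral from 1 to 11 of 22 dx
= 22 * (11 - 1)
= 22 * 10
= 220

220


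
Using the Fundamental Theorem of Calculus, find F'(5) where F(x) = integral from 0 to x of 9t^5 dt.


By the Fundamental Theorem of Calculus (Part 1):
If F(x) = integral from 0 to x of f(t) dt, then F'(x) = f(x)
Here f(t) = 9t^5
So F'(x) = 9x^5
Evaluate at x = 5:
F'(5) = 9 * 5^5
= 9 * 3125
= 28125

28125


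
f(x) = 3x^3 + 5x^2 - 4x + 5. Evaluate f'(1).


Differentiate f(x) = 3x^3 + 5x^2 - 4x + 5 term by term:
f'(x) = 9x^2 + 10x - 4
Substitute x = 1:
f'(1) = 9 * 1^2 + 10 * 1 - 4
= 9 + 10 - 4
= 15

15


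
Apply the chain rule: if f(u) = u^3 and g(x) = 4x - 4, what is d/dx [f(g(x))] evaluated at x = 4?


Using the chain rule: (f(g(x)))' = f'(g(x)) * g'(x)
First, find g(4):
g(4) = 4 * 4 - 4 = 12
Next, f'(u) = 3u^2
And g'(x) = 4
So f'(g(4)) * g'(4)
= 3 * 12^2 * 4
= 3 * 144 * 4
= 1728

1728


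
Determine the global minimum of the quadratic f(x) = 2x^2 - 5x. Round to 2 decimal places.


For a quadratic f(x) = ax^2 + bx + c with a > 0, the minimum is at the vertex.
Vertex x-coordinate: x = -b/(2a)
x = -(-5) / (2 * 2)
x = 5/4
Substitute back to find the minimum value:
f(5/4) = 2 * (5/4)^2 - 5 * (5/4) + 0
= 25/8 - 25/4 + 0
= -25/8 ≈ -3.13

-3.13


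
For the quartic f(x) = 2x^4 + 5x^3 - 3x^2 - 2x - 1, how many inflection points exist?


Inflection points occur where f''(x) = 0 and concavity changes.
f(x) = 2x^4 + 5x^3 - 3x^2 - 2x - 1
f'(x) = 8x^3 + 15x^2 - 6x - 2
f''(x) = 24x^2 + 30x - 6
This is a quadratic in x. Use the discriminant to count real roots.
Discriminant = (30)^2 - 4 * 24 * (-6)
= 900 - (-576)
= 1476
Since discriminant > 0, f''(x) = 0 has 2 distinct real solutions.
A quadratic with two distinct real roots changes sign at each root, so concavity changes at both.
Number of inflection points: 2

2


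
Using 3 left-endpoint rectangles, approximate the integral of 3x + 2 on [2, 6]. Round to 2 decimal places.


Left Riemann sum uses left endpoints of each subinterval.
Interval: [2, 6], n = 3
dx = (6 - 2) / 3 = 4/3
Left endpoints: [2, 10/3, 14/3]
f values: [8, 12, 16]
Sum = dx * (sum of f values)
= 4/3 * 36
= 48 = 48.00

48.00


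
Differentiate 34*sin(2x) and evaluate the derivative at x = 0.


Apply the chain rule to differentiate 34*sin(2x):
d/dx [34*sin(2x)]
= 34 * cos(2x) * d/dx(2x)
= 34 * 2 * cos(2x)
= 68 * cos(2x)
Evaluate at x = 0:
= 68 * cos(0)
= 68 * 1
= 68

68


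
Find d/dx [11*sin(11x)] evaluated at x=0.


Apply the chain rule to differentiate 11*sin(11x):
d/dx [11*sin(11x)]
= 11 * cos(11x) * d/dx(11x)
= 11 * 11 * cos(11x)
= 121 * cos(11x)
Evaluate at x = 0:
= 121 * cos(0)
= 121 * 1
= 121

121


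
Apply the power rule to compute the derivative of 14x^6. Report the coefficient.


We apply the power rule: d/dx [ax^n] = a*n * x^(n-1)
d/dx [14x^6]
= 14 * 6 * x^(6-1)
= 84x^5
The coefficient is 84

84
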